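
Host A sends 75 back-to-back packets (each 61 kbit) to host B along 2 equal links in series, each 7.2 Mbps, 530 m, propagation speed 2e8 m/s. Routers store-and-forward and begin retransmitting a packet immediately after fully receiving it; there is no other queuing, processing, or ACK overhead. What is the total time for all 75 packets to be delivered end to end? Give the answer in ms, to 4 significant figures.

643.9 ms

Per-hop transmission t_tx = L/R = 61000/7200000 = 8.47222 ms.
Per-hop propagation t_prop = 530/200000000 = 0.00265 ms.
Pipeline fill: first packet needs 2·t_tx to clear all hops; remaining 74 packets each add one t_tx.
Total = (2+75-1)·t_tx + 2·t_prop = 76·8.47222 + 2·0.00265 = 643.9 ms.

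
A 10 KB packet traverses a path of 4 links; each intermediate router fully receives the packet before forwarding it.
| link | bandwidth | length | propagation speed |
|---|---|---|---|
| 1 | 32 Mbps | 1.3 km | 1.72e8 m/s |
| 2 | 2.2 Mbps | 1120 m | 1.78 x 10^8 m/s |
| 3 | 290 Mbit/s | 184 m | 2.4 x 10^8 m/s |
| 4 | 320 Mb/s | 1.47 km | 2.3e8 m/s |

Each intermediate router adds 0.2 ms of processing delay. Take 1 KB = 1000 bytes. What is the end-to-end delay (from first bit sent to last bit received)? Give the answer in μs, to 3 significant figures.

L = 80000 bits.
Transmission delays (L/R per hop): 2500, 36363.6, 275.862, 250 μs; sum = 39389.5 μs.
Propagation delays (d/s per hop): 7.55814, 6.29213, 0.766667, 6.3913 μs; sum = 21.0082 μs.
Processing at 3 router(s): 3 × 0.2 ms = 600 μs.
End-to-end = 40000 μs.

40000 μs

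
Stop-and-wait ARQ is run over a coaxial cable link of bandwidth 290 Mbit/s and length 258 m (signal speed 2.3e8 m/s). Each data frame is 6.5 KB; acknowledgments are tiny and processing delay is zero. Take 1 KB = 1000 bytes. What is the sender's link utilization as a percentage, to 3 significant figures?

98.8 %

t_tx = L/R = 52000/290000000 = 0.00017931 s.
t_prop = 258/2.3e+08 = 1.12174e-06 s; RTT = 2.24348e-06 s.
Cycle = t_tx + RTT = 0.000181554 s.
Utilization = t_tx / cycle = 0.00017931/0.000181554 = 98.8 %.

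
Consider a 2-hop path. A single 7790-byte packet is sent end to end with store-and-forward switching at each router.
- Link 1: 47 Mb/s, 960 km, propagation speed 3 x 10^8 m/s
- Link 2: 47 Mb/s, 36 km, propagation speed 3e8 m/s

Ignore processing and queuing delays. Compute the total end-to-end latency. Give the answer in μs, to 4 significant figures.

L = 7790 × 8 = 62320 bits.
Transmission delay per hop = L/R = 62320/47000000 = 1325.96 μs; 2 hops → 2651.91 μs.
Propagation delays (d/s per hop): 3200, 120 μs; sum = 3320 μs.
End-to-end = 5972 μs.

5972 μs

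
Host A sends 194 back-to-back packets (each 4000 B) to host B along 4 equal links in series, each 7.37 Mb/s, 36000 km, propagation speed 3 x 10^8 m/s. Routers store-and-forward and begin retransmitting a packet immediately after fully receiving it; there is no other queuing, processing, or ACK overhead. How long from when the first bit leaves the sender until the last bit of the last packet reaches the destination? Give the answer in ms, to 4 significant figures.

1335 ms

Per-hop transmission t_tx = L/R = 32000/7370000 = 4.34193 ms.
Per-hop propagation t_prop = 36000000/300000000 = 120 ms.
Pipeline fill: first packet needs 4·t_tx to clear all hops; remaining 193 packets each add one t_tx.
Total = (4+194-1)·t_tx + 4·t_prop = 197·4.34193 + 4·120 = 1335 ms.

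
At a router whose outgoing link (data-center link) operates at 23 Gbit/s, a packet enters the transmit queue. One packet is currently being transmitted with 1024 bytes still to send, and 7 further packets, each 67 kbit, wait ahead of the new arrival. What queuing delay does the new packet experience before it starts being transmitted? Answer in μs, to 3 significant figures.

Each queued packet: L/R = 67000/23000000000 = 2.91304 μs.
7 queued → 20.3913 μs.
Plus remaining 8192 bits of current packet: 0.356174 μs.
Queuing delay = 20.7 μs.

20.7 μs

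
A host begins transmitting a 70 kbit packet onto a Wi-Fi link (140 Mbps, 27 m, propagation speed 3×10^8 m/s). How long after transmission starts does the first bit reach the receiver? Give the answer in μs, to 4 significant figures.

0.09000 μs

First bit experiences only propagation delay: d/s = 27/300000000 = 0.09000 μs.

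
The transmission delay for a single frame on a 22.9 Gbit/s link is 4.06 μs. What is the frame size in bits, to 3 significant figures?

93000 bits

L = R × t_tx = 22900000000 b/s × 4.06e-06 s = 92974 bits.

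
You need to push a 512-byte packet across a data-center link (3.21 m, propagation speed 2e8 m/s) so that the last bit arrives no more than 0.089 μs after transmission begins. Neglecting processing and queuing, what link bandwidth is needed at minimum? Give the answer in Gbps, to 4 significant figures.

L = 4096 bits.
Propagation delay = 3.21 / 200000000 = 0.01605 μs.
Transmission budget = 0.089 − 0.01605 = 0.07295 μs.
R ≥ L / t_tx = 4096 bits / 7.295e-08 s = 56.15 Gbps.

56.15 Gbps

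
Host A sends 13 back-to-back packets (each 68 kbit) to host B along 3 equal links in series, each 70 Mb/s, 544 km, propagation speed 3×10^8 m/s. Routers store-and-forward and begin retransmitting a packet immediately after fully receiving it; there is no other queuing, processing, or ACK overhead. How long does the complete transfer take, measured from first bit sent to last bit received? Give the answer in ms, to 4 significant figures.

20.01 ms

Per-hop transmission t_tx = L/R = 68000/70000000 = 0.971429 ms.
Per-hop propagation t_prop = 544000/300000000 = 1.81333 ms.
Pipeline fill: first packet needs 3·t_tx to clear all hops; remaining 12 packets each add one t_tx.
Total = (3+13-1)·t_tx + 3·t_prop = 15·0.971429 + 3·1.81333 = 20.01 ms.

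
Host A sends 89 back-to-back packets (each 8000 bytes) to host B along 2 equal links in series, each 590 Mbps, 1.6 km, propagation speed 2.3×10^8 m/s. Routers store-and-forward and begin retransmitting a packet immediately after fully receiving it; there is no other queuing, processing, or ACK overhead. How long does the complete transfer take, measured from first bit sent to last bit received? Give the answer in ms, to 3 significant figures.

9.78 ms

Per-hop transmission t_tx = L/R = 64000/590000000 = 0.108475 ms.
Per-hop propagation t_prop = 1600/2.3e+08 = 0.00695652 ms.
Pipeline fill: first packet needs 2·t_tx to clear all hops; remaining 88 packets each add one t_tx.
Total = (2+89-1)·t_tx + 2·t_prop = 90·0.108475 + 2·0.00695652 = 9.78 ms.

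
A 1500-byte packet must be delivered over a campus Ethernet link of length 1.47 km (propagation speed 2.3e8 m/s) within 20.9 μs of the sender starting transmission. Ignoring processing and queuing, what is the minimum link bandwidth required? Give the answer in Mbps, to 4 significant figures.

827.1 Mbps

L = 12000 bits.
Propagation delay = 1470 / 2.3e+08 = 6.3913 μs.
Transmission budget = 20.9 − 6.3913 = 14.5087 μs.
R ≥ L / t_tx = 12000 bits / 1.45087e-05 s = 827.1 Mbps.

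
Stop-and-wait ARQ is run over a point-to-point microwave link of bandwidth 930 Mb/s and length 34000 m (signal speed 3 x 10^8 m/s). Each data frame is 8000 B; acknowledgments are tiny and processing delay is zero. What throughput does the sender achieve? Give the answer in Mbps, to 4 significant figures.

216.6 Mbps

t_tx = L/R = 64000/930000000 = 6.88172e-05 s.
t_prop = 34000/300000000 = 0.000113333 s; RTT = 0.000226667 s.
Cycle = t_tx + RTT = 0.000295484 s.
Throughput = L / cycle = 64000 / 0.000295484 = 216.6 Mbps.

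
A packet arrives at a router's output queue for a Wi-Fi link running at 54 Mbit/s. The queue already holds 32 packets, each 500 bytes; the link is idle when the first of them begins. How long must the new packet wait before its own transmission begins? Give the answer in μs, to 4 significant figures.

2370 μs

Each queued packet: L/R = 4000/54000000 = 74.0741 μs.
32 queued → 2370.37 μs.
Queuing delay = 2370 μs.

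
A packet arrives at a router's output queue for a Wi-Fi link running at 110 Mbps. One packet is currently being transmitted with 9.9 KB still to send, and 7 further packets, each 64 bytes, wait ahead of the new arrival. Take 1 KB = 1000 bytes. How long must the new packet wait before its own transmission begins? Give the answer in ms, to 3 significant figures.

Each queued packet: L/R = 512/110000000 = 0.00465455 ms.
7 queued → 0.0325818 ms.
Plus remaining 79200 bits of current packet: 0.72 ms.
Queuing delay = 0.753 ms.

0.753 ms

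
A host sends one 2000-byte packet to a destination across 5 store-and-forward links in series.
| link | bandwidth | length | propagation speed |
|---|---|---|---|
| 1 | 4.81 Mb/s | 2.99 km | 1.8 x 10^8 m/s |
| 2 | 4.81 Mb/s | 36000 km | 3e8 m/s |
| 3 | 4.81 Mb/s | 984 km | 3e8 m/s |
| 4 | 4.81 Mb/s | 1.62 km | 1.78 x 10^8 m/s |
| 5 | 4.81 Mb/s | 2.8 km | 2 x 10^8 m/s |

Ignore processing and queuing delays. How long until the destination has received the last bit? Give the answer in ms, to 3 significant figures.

140 ms

L = 2000 × 8 = 16000 bits.
Transmission delay per hop = L/R = 16000/4810000 = 3.3264 ms; 5 hops → 16.632 ms.
Propagation delays (d/s per hop): 0.0166111, 120, 3.28, 0.00910112, 0.014 ms; sum = 123.32 ms.
End-to-end = 140 ms.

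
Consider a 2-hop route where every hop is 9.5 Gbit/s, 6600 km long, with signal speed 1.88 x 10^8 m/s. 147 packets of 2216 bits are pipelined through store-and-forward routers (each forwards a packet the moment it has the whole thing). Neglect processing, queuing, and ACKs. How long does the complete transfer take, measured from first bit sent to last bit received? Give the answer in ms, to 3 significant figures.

Per-hop transmission t_tx = L/R = 2216/9500000000 = 0.000233263 ms.
Per-hop propagation t_prop = 6600000/188000000 = 35.1064 ms.
Pipeline fill: first packet needs 2·t_tx to clear all hops; remaining 146 packets each add one t_tx.
Total = (2+147-1)·t_tx + 2·t_prop = 148·0.000233263 + 2·35.1064 = 70.2 ms.

70.2 ms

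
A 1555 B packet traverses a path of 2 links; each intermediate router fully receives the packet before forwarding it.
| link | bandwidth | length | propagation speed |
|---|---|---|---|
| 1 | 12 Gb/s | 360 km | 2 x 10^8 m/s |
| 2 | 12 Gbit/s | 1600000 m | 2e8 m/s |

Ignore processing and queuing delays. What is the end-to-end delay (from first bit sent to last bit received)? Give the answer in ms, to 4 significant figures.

9.802 ms

L = 1555 × 8 = 12440 bits.
Transmission delays (L/R per hop): 0.00103667, 0.00103667 ms; sum = 0.00207333 ms.
Propagation delays (d/s per hop): 1.8, 8 ms; sum = 9.8 ms.
End-to-end = 9.802 ms.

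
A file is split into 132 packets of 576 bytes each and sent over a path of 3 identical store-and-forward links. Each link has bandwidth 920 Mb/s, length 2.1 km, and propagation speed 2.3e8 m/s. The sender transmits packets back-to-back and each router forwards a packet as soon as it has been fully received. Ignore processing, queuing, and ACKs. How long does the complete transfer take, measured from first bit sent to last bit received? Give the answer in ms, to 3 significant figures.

Per-hop transmission t_tx = L/R = 4608/920000000 = 0.0050087 ms.
Per-hop propagation t_prop = 2100/2.3e+08 = 0.00913043 ms.
Pipeline fill: first packet needs 3·t_tx to clear all hops; remaining 131 packets each add one t_tx.
Total = (3+132-1)·t_tx + 3·t_prop = 134·0.0050087 + 3·0.00913043 = 0.699 ms.

0.699 ms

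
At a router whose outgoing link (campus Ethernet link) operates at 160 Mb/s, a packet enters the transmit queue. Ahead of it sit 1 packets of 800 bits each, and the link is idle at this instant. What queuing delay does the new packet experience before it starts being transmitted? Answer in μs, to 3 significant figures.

5.00 μs

Each queued packet: L/R = 800/160000000 = 5 μs.
1 queued → 5 μs.
Queuing delay = 5.00 μs.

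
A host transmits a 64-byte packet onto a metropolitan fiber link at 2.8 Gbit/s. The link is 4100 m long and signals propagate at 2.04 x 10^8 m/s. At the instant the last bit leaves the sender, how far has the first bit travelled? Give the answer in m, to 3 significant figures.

t_tx = L/R = 512/2800000000 = 1.82857e-07 s.
Distance = s × t_tx = 204000000 × 1.82857e-07 = 37.3 m.

37.3 m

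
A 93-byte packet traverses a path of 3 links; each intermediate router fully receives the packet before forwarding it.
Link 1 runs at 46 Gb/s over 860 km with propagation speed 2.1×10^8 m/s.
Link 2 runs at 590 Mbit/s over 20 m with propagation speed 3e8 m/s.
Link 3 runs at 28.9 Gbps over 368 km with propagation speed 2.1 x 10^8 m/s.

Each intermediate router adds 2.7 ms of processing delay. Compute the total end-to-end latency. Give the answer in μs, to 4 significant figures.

11250 μs

L = 93 × 8 = 744 bits.
Transmission delays (L/R per hop): 0.0161739, 1.26102, 0.0257439 μs; sum = 1.30293 μs.
Propagation delays (d/s per hop): 4095.24, 0.0666667, 1752.38 μs; sum = 5847.69 μs.
Processing at 2 router(s): 2 × 2.7 ms = 5400 μs.
End-to-end = 11250 μs.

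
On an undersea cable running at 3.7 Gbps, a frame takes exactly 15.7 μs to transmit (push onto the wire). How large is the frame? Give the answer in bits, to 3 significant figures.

L = R × t_tx = 3700000000 b/s × 1.57e-05 s = 58090 bits.

58100 bits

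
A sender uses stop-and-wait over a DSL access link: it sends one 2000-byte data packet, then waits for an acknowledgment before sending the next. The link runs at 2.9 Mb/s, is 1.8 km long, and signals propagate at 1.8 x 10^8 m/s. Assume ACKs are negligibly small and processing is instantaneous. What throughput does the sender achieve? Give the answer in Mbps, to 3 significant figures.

t_tx = L/R = 16000/2900000 = 0.00551724 s.
t_prop = 1800/180000000 = 1e-05 s; RTT = 2e-05 s.
Cycle = t_tx + RTT = 0.00553724 s.
Throughput = L / cycle = 16000 / 0.00553724 = 2.89 Mbps.

2.89 Mbps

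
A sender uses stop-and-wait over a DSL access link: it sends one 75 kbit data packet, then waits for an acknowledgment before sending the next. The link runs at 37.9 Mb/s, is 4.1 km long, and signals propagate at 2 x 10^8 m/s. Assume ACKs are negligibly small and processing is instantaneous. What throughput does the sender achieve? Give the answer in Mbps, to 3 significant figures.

37.1 Mbps

t_tx = L/R = 75000/37900000 = 0.00197889 s.
t_prop = 4100/200000000 = 2.05e-05 s; RTT = 4.1e-05 s.
Cycle = t_tx + RTT = 0.00201989 s.
Throughput = L / cycle = 75000 / 0.00201989 = 37.1 Mbps.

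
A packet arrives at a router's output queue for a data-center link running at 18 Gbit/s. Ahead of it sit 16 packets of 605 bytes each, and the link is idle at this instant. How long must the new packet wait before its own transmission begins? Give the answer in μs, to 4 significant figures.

Each queued packet: L/R = 4840/18000000000 = 0.268889 μs.
16 queued → 4.30222 μs.
Queuing delay = 4.302 μs.

4.302 μs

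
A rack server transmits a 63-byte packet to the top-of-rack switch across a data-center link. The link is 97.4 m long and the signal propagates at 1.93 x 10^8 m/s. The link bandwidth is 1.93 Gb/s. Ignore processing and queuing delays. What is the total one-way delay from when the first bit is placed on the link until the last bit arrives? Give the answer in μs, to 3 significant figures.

L = 63 × 8 = 504 bits.
Transmission delay = L/R = 504 / 1930000000 = 0.26114 μs.
Propagation delay = d/s = 97.4 m / 193000000 m/s = 0.504663 μs.
Total = 0.766 μs.

0.766 μs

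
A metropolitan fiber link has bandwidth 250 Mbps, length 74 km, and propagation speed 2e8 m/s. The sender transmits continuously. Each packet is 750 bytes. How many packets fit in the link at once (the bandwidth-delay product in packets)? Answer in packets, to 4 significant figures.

Propagation delay = 74000 / 200000000 = 0.00037 s.
BDP = R × t_prop = 250000000 × 0.00037 = 92500 bits.
In packets of 6000 bits: 15.42 packets.

15.42 packets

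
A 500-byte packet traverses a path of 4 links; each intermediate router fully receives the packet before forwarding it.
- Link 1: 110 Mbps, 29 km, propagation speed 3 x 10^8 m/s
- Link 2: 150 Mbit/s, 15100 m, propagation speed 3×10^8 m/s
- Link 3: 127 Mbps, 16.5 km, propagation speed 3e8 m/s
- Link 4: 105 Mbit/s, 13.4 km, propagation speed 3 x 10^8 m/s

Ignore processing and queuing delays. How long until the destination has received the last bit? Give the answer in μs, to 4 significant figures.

L = 500 × 8 = 4000 bits.
Transmission delays (L/R per hop): 36.3636, 26.6667, 31.4961, 38.0952 μs; sum = 132.622 μs.
Propagation delays (d/s per hop): 96.6667, 50.3333, 55, 44.6667 μs; sum = 246.667 μs.
End-to-end = 379.3 μs.

379.3 μs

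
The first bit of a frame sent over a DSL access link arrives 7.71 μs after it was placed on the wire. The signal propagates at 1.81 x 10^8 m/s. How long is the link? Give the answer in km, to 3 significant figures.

1.40 km

d = s × t_prop = 181000000 × 7.71e-06 = 1.40 km.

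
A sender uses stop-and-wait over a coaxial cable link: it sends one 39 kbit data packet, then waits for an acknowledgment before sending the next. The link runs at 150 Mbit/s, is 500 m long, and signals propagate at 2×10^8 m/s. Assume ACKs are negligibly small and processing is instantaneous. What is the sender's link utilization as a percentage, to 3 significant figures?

98.1 %

t_tx = L/R = 39000/150000000 = 0.00026 s.
t_prop = 500/200000000 = 2.5e-06 s; RTT = 5e-06 s.
Cycle = t_tx + RTT = 0.000265 s.
Utilization = t_tx / cycle = 0.00026/0.000265 = 98.1 %.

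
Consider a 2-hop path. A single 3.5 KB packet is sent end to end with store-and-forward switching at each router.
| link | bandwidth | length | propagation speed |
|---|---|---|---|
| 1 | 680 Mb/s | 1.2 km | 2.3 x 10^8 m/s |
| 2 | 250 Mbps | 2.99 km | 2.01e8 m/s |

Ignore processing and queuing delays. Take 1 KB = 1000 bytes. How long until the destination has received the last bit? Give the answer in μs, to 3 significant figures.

173 μs

L = 28000 bits.
Transmission delays (L/R per hop): 41.1765, 112 μs; sum = 153.176 μs.
Propagation delays (d/s per hop): 5.21739, 14.8756 μs; sum = 20.093 μs.
End-to-end = 173 μs.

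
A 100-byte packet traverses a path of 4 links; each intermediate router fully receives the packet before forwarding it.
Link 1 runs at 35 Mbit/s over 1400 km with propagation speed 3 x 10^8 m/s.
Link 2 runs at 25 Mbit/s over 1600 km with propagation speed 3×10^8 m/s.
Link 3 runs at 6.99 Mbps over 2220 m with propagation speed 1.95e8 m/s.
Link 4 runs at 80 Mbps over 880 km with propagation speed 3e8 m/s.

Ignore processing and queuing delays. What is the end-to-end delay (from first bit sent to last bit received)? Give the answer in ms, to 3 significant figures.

L = 100 × 8 = 800 bits.
Transmission delays (L/R per hop): 0.0228571, 0.032, 0.114449, 0.01 ms; sum = 0.179306 ms.
Propagation delays (d/s per hop): 4.66667, 5.33333, 0.0113846, 2.93333 ms; sum = 12.9447 ms.
End-to-end = 13.1 ms.

13.1 ms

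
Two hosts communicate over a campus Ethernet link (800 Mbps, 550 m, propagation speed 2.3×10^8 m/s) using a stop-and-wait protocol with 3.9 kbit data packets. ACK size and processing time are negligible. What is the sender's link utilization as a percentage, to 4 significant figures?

t_tx = L/R = 3900/800000000 = 4.875e-06 s.
t_prop = 550/2.3e+08 = 2.3913e-06 s; RTT = 4.78261e-06 s.
Cycle = t_tx + RTT = 9.65761e-06 s.
Utilization = t_tx / cycle = 4.875e-06/9.65761e-06 = 50.48 %.

50.48 %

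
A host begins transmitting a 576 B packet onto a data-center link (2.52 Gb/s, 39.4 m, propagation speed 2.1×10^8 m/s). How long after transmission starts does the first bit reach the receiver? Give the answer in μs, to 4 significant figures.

First bit experiences only propagation delay: d/s = 39.4/210000000 = 0.1876 μs.

0.1876 μs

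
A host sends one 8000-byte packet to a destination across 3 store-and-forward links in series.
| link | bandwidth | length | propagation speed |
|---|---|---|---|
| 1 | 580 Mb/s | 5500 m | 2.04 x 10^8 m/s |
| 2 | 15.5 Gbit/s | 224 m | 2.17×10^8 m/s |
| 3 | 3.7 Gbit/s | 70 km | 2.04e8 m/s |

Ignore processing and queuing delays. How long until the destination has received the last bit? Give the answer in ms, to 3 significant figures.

L = 8000 × 8 = 64000 bits.
Transmission delays (L/R per hop): 0.110345, 0.00412903, 0.0172973 ms; sum = 0.131771 ms.
Propagation delays (d/s per hop): 0.0269608, 0.00103226, 0.343137 ms; sum = 0.37113 ms.
End-to-end = 0.503 ms.

0.503 ms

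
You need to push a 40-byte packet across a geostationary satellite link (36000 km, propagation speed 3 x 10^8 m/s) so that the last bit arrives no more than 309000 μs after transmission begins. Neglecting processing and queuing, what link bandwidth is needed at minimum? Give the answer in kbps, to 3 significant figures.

L = 320 bits.
Propagation delay = 36000000 / 300000000 = 120000 μs.
Transmission budget = 309000 − 120000 = 189000 μs.
R ≥ L / t_tx = 320 bits / 0.189 s = 1.69 kbps.

1.69 kbps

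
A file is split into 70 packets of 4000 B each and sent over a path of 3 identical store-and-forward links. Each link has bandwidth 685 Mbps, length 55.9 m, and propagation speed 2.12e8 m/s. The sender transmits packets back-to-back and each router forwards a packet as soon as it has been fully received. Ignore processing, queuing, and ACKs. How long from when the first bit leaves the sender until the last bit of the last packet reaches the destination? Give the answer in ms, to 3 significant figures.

Per-hop transmission t_tx = L/R = 32000/685000000 = 0.0467153 ms.
Per-hop propagation t_prop = 55.9/212000000 = 0.000263679 ms.
Pipeline fill: first packet needs 3·t_tx to clear all hops; remaining 69 packets each add one t_tx.
Total = (3+70-1)·t_tx + 3·t_prop = 72·0.0467153 + 3·0.000263679 = 3.36 ms.

3.36 ms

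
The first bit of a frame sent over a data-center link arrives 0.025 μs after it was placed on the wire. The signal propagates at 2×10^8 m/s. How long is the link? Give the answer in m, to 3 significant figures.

d = s × t_prop = 200000000 × 2.5e-08 = 5.00 m.

5.00 m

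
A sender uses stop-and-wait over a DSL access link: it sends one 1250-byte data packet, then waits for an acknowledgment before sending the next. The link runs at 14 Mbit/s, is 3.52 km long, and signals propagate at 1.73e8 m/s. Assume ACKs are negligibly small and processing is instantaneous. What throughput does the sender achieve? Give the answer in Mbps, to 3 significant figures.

13.2 Mbps

t_tx = L/R = 10000/14000000 = 0.000714286 s.
t_prop = 3520/173000000 = 2.03468e-05 s; RTT = 4.06936e-05 s.
Cycle = t_tx + RTT = 0.000754979 s.
Throughput = L / cycle = 10000 / 0.000754979 = 13.2 Mbps.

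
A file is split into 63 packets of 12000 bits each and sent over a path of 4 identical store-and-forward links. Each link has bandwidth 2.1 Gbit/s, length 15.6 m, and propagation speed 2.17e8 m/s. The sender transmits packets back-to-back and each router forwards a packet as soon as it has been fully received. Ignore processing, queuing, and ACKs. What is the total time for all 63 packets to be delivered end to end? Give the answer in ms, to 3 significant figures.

0.377 ms

Per-hop transmission t_tx = L/R = 12000/2100000000 = 0.00571429 ms.
Per-hop propagation t_prop = 15.6/217000000 = 7.18894e-05 ms.
Pipeline fill: first packet needs 4·t_tx to clear all hops; remaining 62 packets each add one t_tx.
Total = (4+63-1)·t_tx + 4·t_prop = 66·0.00571429 + 4·7.18894e-05 = 0.377 ms.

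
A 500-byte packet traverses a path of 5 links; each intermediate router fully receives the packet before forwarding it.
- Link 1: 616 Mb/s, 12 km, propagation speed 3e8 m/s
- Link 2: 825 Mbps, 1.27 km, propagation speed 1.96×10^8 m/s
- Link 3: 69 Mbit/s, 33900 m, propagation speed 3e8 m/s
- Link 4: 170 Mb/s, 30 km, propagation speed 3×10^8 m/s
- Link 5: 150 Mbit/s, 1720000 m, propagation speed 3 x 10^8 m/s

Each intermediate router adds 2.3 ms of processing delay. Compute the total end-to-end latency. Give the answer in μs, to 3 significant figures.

15300 μs

L = 500 × 8 = 4000 bits.
Transmission delays (L/R per hop): 6.49351, 4.84848, 57.971, 23.5294, 26.6667 μs; sum = 119.509 μs.
Propagation delays (d/s per hop): 40, 6.47959, 113, 100, 5733.33 μs; sum = 5992.81 μs.
Processing at 4 router(s): 4 × 2.3 ms = 9200 μs.
End-to-end = 15300 μs.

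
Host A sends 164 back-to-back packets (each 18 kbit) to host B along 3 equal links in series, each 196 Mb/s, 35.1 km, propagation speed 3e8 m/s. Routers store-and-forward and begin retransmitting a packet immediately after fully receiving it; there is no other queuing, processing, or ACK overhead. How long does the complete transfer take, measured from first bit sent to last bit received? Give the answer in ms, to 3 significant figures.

15.6 ms

Per-hop transmission t_tx = L/R = 18000/196000000 = 0.0918367 ms.
Per-hop propagation t_prop = 35100/300000000 = 0.117 ms.
Pipeline fill: first packet needs 3·t_tx to clear all hops; remaining 163 packets each add one t_tx.
Total = (3+164-1)·t_tx + 3·t_prop = 166·0.0918367 + 3·0.117 = 15.6 ms.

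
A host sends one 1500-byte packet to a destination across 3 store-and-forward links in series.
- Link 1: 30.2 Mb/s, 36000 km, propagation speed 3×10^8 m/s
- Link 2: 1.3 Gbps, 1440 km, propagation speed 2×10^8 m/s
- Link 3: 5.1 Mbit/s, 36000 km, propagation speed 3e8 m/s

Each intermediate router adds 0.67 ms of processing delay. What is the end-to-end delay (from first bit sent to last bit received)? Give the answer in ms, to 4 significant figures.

L = 1500 × 8 = 12000 bits.
Transmission delays (L/R per hop): 0.397351, 0.00923077, 2.35294 ms; sum = 2.75952 ms.
Propagation delays (d/s per hop): 120, 7.2, 120 ms; sum = 247.2 ms.
Processing at 2 router(s): 2 × 0.67 ms = 1.34 ms.
End-to-end = 251.3 ms.

251.3 ms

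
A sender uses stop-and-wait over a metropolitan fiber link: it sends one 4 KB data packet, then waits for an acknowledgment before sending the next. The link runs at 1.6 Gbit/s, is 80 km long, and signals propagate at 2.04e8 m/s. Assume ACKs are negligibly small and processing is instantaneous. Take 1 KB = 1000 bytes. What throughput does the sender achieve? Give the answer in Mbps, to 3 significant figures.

39.8 Mbps

t_tx = L/R = 32000/1600000000 = 2e-05 s.
t_prop = 80000/204000000 = 0.000392157 s; RTT = 0.000784314 s.
Cycle = t_tx + RTT = 0.000804314 s.
Throughput = L / cycle = 32000 / 0.000804314 = 39.8 Mbps.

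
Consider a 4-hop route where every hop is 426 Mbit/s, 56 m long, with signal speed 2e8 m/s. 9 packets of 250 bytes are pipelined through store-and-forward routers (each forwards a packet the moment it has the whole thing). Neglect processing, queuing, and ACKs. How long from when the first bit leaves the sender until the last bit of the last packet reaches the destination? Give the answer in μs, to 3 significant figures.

Per-hop transmission t_tx = L/R = 2000/426000000 = 4.69484 μs.
Per-hop propagation t_prop = 56/200000000 = 0.28 μs.
Pipeline fill: first packet needs 4·t_tx to clear all hops; remaining 8 packets each add one t_tx.
Total = (4+9-1)·t_tx + 4·t_prop = 12·4.69484 + 4·0.28 = 57.5 μs.

57.5 μs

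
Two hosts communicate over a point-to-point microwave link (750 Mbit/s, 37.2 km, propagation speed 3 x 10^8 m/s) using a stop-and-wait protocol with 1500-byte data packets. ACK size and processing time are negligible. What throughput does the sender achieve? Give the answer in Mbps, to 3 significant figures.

t_tx = L/R = 12000/750000000 = 1.6e-05 s.
t_prop = 37200/300000000 = 0.000124 s; RTT = 0.000248 s.
Cycle = t_tx + RTT = 0.000264 s.
Throughput = L / cycle = 12000 / 0.000264 = 45.5 Mbps.

45.5 Mbps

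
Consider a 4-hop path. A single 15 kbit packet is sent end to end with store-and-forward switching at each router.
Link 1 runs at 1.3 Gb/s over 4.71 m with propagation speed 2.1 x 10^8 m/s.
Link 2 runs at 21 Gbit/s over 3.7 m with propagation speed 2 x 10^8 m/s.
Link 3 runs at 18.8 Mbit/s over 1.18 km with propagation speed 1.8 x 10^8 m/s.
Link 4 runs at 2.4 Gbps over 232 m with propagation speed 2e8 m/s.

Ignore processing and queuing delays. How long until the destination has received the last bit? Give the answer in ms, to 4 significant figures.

L = 15000 bits.
Transmission delays (L/R per hop): 0.0115385, 0.000714286, 0.797872, 0.00625 ms; sum = 0.816375 ms.
Propagation delays (d/s per hop): 2.24286e-05, 1.85e-05, 0.00655556, 0.00116 ms; sum = 0.00775648 ms.
End-to-end = 0.8241 ms.

0.8241 ms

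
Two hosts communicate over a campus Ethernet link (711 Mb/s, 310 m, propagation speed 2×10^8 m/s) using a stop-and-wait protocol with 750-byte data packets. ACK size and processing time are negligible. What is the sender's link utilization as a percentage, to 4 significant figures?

t_tx = L/R = 6000/711000000 = 8.43882e-06 s.
t_prop = 310/200000000 = 1.55e-06 s; RTT = 3.1e-06 s.
Cycle = t_tx + RTT = 1.15388e-05 s.
Utilization = t_tx / cycle = 8.43882e-06/1.15388e-05 = 73.13 %.

73.13 %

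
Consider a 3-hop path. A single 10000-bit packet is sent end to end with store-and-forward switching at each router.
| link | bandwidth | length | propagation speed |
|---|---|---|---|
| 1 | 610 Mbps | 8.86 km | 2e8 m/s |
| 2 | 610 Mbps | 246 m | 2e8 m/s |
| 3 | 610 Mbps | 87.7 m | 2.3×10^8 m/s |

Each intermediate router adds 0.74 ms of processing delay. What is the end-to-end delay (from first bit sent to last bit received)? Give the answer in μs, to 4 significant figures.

1575 μs

Transmission delay per hop = L/R = 10000/610000000 = 16.3934 μs; 3 hops → 49.1803 μs.
Propagation delays (d/s per hop): 44.3, 1.23, 0.381304 μs; sum = 45.9113 μs.
Processing at 2 router(s): 2 × 0.74 ms = 1480 μs.
End-to-end = 1575 μs.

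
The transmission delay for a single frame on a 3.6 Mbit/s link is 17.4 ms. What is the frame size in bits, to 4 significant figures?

L = R × t_tx = 3600000 b/s × 0.0174 s = 62640 bits.

62640 bits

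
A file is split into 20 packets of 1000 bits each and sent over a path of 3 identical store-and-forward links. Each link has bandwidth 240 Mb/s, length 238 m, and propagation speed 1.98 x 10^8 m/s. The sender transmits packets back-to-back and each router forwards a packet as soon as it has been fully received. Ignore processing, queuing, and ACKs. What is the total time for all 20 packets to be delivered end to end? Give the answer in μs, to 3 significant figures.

95.3 μs

Per-hop transmission t_tx = L/R = 1000/240000000 = 4.16667 μs.
Per-hop propagation t_prop = 238/198000000 = 1.20202 μs.
Pipeline fill: first packet needs 3·t_tx to clear all hops; remaining 19 packets each add one t_tx.
Total = (3+20-1)·t_tx + 3·t_prop = 22·4.16667 + 3·1.20202 = 95.3 μs.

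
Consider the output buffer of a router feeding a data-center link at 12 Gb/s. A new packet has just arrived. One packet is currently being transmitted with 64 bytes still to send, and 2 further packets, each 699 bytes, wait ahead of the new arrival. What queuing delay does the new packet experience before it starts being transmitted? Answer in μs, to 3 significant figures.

Each queued packet: L/R = 5592/12000000000 = 0.466 μs.
2 queued → 0.932 μs.
Plus remaining 512 bits of current packet: 0.0426667 μs.
Queuing delay = 0.975 μs.

0.975 μs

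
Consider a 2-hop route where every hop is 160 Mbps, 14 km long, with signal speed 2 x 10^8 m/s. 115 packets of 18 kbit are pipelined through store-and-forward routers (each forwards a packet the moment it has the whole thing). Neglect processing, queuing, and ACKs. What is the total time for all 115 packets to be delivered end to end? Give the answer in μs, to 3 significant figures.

Per-hop transmission t_tx = L/R = 18000/160000000 = 112.5 μs.
Per-hop propagation t_prop = 14000/200000000 = 70 μs.
Pipeline fill: first packet needs 2·t_tx to clear all hops; remaining 114 packets each add one t_tx.
Total = (2+115-1)·t_tx + 2·t_prop = 116·112.5 + 2·70 = 13200 μs.

13200 μs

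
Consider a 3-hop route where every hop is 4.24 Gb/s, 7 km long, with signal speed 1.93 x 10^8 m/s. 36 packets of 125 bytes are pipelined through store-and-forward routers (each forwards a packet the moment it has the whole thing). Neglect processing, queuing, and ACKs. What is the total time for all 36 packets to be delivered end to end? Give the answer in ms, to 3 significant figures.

Per-hop transmission t_tx = L/R = 1000/4240000000 = 0.000235849 ms.
Per-hop propagation t_prop = 7000/193000000 = 0.0362694 ms.
Pipeline fill: first packet needs 3·t_tx to clear all hops; remaining 35 packets each add one t_tx.
Total = (3+36-1)·t_tx + 3·t_prop = 38·0.000235849 + 3·0.0362694 = 0.118 ms.

0.118 ms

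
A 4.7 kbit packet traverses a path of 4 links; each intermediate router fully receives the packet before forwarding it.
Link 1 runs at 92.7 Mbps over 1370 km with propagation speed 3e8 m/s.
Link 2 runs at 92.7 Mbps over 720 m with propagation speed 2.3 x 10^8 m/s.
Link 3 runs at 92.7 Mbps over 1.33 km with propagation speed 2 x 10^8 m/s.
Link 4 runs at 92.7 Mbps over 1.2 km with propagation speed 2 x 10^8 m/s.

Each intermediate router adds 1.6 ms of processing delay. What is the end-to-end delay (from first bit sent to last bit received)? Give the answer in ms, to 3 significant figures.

9.59 ms

L = 4700 bits.
Transmission delay per hop = L/R = 4700/92700000 = 0.0507012 ms; 4 hops → 0.202805 ms.
Propagation delays (d/s per hop): 4.56667, 0.00313043, 0.00665, 0.006 ms; sum = 4.58245 ms.
Processing at 3 router(s): 3 × 1.6 ms = 4.8 ms.
End-to-end = 9.59 ms.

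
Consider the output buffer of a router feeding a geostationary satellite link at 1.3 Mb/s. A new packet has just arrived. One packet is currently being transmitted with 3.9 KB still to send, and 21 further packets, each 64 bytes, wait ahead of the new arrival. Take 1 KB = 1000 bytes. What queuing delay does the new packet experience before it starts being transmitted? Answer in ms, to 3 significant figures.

Each queued packet: L/R = 512/1300000 = 0.393846 ms.
21 queued → 8.27077 ms.
Plus remaining 31200 bits of current packet: 24 ms.
Queuing delay = 32.3 ms.

32.3 ms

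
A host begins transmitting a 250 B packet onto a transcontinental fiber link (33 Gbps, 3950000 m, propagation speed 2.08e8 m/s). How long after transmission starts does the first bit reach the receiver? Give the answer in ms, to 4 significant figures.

First bit experiences only propagation delay: d/s = 3950000/208000000 = 18.99 ms.

18.99 ms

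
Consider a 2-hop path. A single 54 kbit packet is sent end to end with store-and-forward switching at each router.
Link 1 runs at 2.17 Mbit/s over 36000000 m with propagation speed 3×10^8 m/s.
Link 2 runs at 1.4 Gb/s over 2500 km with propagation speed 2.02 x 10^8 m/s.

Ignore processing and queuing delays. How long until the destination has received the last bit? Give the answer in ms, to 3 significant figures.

157 ms

L = 54000 bits.
Transmission delays (L/R per hop): 24.8848, 0.0385714 ms; sum = 24.9234 ms.
Propagation delays (d/s per hop): 120, 12.3762 ms; sum = 132.376 ms.
End-to-end = 157 ms.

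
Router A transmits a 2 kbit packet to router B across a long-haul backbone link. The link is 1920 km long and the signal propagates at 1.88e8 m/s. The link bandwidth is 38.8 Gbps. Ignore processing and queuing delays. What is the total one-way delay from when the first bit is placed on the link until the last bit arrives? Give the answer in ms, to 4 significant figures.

L = 2000 bits.
Transmission delay = L/R = 2000 / 38800000000 = 5.15464e-05 ms.
Propagation delay = d/s = 1920000 m / 188000000 m/s = 10.2128 ms.
Total = 10.21 ms.

10.21 ms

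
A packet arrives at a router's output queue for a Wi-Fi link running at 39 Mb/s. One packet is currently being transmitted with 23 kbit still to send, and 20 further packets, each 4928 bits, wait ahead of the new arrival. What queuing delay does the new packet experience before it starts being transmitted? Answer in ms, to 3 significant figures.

3.12 ms

Each queued packet: L/R = 4928/39000000 = 0.126359 ms.
20 queued → 2.52718 ms.
Plus remaining 23000 bits of current packet: 0.589744 ms.
Queuing delay = 3.12 ms.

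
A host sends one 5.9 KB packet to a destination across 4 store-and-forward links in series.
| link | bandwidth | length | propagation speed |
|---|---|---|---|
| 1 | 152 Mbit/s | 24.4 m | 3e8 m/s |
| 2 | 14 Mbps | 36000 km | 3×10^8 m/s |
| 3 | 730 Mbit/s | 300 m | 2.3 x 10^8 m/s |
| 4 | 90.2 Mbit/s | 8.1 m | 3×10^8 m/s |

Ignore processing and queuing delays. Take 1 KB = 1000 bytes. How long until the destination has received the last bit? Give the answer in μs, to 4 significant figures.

L = 47200 bits.
Transmission delays (L/R per hop): 310.526, 3371.43, 64.6575, 523.282 μs; sum = 4269.89 μs.
Propagation delays (d/s per hop): 0.0813333, 120000, 1.30435, 0.027 μs; sum = 120001 μs.
End-to-end = 124300 μs.

124300 μs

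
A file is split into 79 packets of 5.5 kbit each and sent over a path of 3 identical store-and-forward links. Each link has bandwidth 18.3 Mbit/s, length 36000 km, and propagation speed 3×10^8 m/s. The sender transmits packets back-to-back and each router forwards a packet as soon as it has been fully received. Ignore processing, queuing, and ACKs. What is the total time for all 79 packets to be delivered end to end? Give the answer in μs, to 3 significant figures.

384000 μs

Per-hop transmission t_tx = L/R = 5500/18300000 = 300.546 μs.
Per-hop propagation t_prop = 36000000/300000000 = 120000 μs.
Pipeline fill: first packet needs 3·t_tx to clear all hops; remaining 78 packets each add one t_tx.
Total = (3+79-1)·t_tx + 3·t_prop = 81·300.546 + 3·120000 = 384000 μs.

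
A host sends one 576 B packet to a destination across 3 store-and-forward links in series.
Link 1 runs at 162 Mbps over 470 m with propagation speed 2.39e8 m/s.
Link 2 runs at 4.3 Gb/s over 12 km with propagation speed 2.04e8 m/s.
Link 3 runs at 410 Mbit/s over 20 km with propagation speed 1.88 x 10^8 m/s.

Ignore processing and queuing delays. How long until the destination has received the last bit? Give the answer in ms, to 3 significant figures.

L = 576 × 8 = 4608 bits.
Transmission delays (L/R per hop): 0.0284444, 0.00107163, 0.011239 ms; sum = 0.0407551 ms.
Propagation delays (d/s per hop): 0.00196653, 0.0588235, 0.106383 ms; sum = 0.167173 ms.
End-to-end = 0.208 ms.

0.208 ms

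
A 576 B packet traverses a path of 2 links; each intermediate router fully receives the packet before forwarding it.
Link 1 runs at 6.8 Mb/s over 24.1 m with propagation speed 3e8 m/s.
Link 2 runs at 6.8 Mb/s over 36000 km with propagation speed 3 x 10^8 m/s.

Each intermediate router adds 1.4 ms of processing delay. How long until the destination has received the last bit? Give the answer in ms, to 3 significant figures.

123 ms

L = 576 × 8 = 4608 bits.
Transmission delay per hop = L/R = 4608/6800000 = 0.677647 ms; 2 hops → 1.35529 ms.
Propagation delays (d/s per hop): 8.03333e-05, 120 ms; sum = 120 ms.
Processing at 1 router(s): 1 × 1.4 ms = 1.4 ms.
End-to-end = 123 ms.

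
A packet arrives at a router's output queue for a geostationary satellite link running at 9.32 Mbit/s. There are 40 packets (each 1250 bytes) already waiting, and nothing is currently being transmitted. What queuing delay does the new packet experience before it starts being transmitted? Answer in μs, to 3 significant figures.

Each queued packet: L/R = 10000/9320000 = 1072.96 μs.
40 queued → 42918.5 μs.
Queuing delay = 42900 μs.

42900 μs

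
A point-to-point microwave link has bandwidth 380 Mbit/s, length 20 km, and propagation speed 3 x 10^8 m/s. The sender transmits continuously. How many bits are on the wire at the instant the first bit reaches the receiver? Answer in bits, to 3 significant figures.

25300 bits

Propagation delay = 20000 / 300000000 = 6.66667e-05 s.
BDP = R × t_prop = 380000000 × 6.66667e-05 = 25333.3 bits.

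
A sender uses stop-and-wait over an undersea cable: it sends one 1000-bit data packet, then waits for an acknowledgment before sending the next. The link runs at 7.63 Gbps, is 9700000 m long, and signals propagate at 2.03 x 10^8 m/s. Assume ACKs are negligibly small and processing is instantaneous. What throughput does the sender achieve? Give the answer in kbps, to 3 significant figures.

t_tx = L/R = 1000/7630000000 = 1.31062e-07 s.
t_prop = 9700000/2.03e+08 = 0.0477833 s; RTT = 0.0955665 s.
Cycle = t_tx + RTT = 0.0955666 s.
Throughput = L / cycle = 1000 / 0.0955666 = 10.5 kbps.

10.5 kbps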